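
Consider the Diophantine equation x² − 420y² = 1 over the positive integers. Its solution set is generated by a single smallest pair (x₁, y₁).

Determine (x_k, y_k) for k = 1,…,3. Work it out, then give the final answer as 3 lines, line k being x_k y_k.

41 2
3361 164
275561 13446

√420 → a₀=20, period (2,40); ℓ=2 even so k=1
step 0: (20, 1)  from 20·(1,0) + (0,1)
step 1: (41, 2)  from 2·(20,1) + (1,0)
(x₁, y₁) = (41, 2);  41² − 420·2² = 1 ✓
n=2: (41,2)∘(41,2) = (41·41+420·2·2, 41·2+2·41) = (3361,164)
n=3: (3361,164)∘(41,2) = (41·3361+420·2·164, 41·164+2·3361) = (275561,13446)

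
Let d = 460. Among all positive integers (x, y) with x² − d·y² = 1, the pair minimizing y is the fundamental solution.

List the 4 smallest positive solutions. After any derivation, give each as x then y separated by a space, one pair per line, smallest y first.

√460 → a₀=21, period (2,4,3,1,2,10,2,1,3,4,2,42); ℓ=12 even so k=11
k=0  a_k=21  p_k/q_k = 21/1
k=1  a_k=2  p_k/q_k = 43/2
…
k=3  a_k=3  p_k/q_k = 622/29
k=4  a_k=1  p_k/q_k = 815/38
…
k=6  a_k=10  p_k/q_k = 23335/1088
k=7  a_k=2  p_k/q_k = 48922/2281
k=8  a_k=1  p_k/q_k = 72257/3369
k=9  a_k=3  p_k/q_k = 265693/12388
k=10  a_k=4  p_k/q_k = 1135029/52921
k=11  a_k=2  p_k/q_k = 2535751/118230
fundamental: x₁=2535751, y₁=118230  (since 6430033134001 − 460·13978332900 = 1)
n=2: (2535751,118230)∘(2535751,118230) = (2535751·2535751+460·118230·118230, 2535751·118230+118230·2535751) = (12860066268001,599603681460)
n=3: (12860066268001,599603681460)∘(2535751,118230) = (2535751·12860066268001+460·118230·599603681460, 2535751·599603681460+118230·12860066268001) = (65219851798297071751,3040891269731634690)
n=4: (65219851798297071751,3040891269731634690)∘(2535751,118230) = (2535751·65219851798297071751+460·118230·3040891269731634690, 2535751·3040891269731634690+118230·65219851798297071751) = (330762608834754335913072001,15421886156225925189922920)

2535751 118230
12860066268001 599603681460
65219851798297071751 3040891269731634690
330762608834754335913072001 15421886156225925189922920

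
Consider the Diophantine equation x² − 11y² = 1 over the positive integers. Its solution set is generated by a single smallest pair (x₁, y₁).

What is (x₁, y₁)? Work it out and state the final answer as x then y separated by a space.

d=11: √d = [3; 3,6] (ℓ=2, even), read p_1/q_1
k=0  a_k=3  p_k/q_k = 3/1
k=1  a_k=3  p_k/q_k = 10/3
(x₁, y₁) = (10, 3);  10² − 11·3² = 1 ✓

10 3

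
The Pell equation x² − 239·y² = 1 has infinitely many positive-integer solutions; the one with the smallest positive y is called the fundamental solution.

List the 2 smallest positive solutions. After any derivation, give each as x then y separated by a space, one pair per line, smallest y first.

d=239: √d = [15; 2,5,1,2,4,15,4,2,1,5,2,30] (ℓ=12, even), read p_11/q_11
k=0  a_k=15  p_k/q_k = 15/1
k=1  a_k=2  p_k/q_k = 31/2
k=2  a_k=5  p_k/q_k = 170/11
…
k=4  a_k=2  p_k/q_k = 572/37
k=5  a_k=4  p_k/q_k = 2489/161
k=6  a_k=15  p_k/q_k = 37907/2452
k=7  a_k=4  p_k/q_k = 154117/9969
…
k=9  a_k=1  p_k/q_k = 500258/32359
k=10  a_k=5  p_k/q_k = 2847431/184185
k=11  a_k=2  p_k/q_k = 6195120/400729
→ (6195120, 400729).  Check: 6195120²=38379511814400, 239·400729²=38379511814399, difference 1.
n=2: (6195120,400729)∘(6195120,400729) = (6195120·6195120+239·400729·400729, 6195120·400729+400729·6195120) = (76759023628799,4965128484960)

6195120 400729
76759023628799 4965128484960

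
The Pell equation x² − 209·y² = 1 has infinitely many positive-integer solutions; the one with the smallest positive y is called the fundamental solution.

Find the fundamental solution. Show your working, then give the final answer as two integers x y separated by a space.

√209 → a₀=14, period (2,5,3,2,3,5,2,28); ℓ=8 even so k=7
a_0=14:  p_0=14·1+0=14,  q_0=14·0+1=1
a_1=2:  p_1=2·14+1=29,  q_1=2·1+0=2
a_2=5:  p_2=5·29+14=159,  q_2=5·2+1=11
…
a_4=2:  p_4=2·506+159=1171,  q_4=2·35+11=81
a_5=3:  p_5=3·1171+506=4019,  q_5=3·81+35=278
a_6=5:  p_6=5·4019+1171=21266,  q_6=5·278+81=1471
a_7=2:  p_7=2·21266+4019=46551,  q_7=2·1471+278=3220
→ (46551, 3220).  Check: 46551²=2166995601, 209·3220²=2166995600, difference 1.

46551 3220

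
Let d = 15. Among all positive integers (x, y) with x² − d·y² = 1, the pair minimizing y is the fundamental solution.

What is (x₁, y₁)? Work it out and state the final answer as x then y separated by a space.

4 1

[3; 1,6] for √15; ℓ=2 ⇒ convergent index 1
i=0: a=3 ⇒ p=3, q=1
i=1: a=1 ⇒ p=4, q=1
fundamental: x₁=4, y₁=1  (since 16 − 15·1 = 1)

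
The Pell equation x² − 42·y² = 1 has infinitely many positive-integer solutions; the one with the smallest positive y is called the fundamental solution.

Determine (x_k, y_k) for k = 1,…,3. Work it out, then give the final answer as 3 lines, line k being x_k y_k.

d=42: √d = [6; 2,12] (ℓ=2, even), read p_1/q_1
k=0  a_k=6  p_k/q_k = 6/1
k=1  a_k=2  p_k/q_k = 13/2
→ (13, 2).  Check: 13²=169, 42·2²=168, difference 1.
(13+2√42)^2 = 337 + 52√42
(13+2√42)^3 = 8749 + 1350√42

13 2
337 52
8749 1350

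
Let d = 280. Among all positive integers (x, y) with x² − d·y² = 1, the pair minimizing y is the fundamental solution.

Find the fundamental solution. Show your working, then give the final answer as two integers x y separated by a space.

251 15

√280 → a₀=16, period (1,2,1,2,1,32); ℓ=6 even so k=5
a_0=16:  p_0=16·1+0=16,  q_0=16·0+1=1
…
a_2=2:  p_2=2·17+16=50,  q_2=2·1+1=3
a_3=1:  p_3=1·50+17=67,  q_3=1·3+1=4
a_4=2:  p_4=2·67+50=184,  q_4=2·4+3=11
a_5=1:  p_5=1·184+67=251,  q_5=1·11+4=15
fundamental: x₁=251, y₁=15  (since 63001 − 280·225 = 1)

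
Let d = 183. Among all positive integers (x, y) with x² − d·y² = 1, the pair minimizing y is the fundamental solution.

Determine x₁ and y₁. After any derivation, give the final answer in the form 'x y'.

487 36

[13; 1,1,8,1,1,26] for √183; ℓ=6 ⇒ convergent index 5
i=0: a=13 ⇒ p=13, q=1
…
i=2: a=1 ⇒ p=27, q=2
i=3: a=8 ⇒ p=230, q=17
i=4: a=1 ⇒ p=257, q=19
i=5: a=1 ⇒ p=487, q=36
fundamental: x₁=487, y₁=36  (since 237169 − 183·1296 = 1)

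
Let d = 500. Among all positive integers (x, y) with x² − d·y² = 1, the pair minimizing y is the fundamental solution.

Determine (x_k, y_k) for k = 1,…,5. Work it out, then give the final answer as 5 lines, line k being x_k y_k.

930249 41602
1730726404001 77400437796
3220013013190122249 144003359718540806
5990827771012465337616001 267917962749548332043592
11145923086309929722690704506249 498460833859465169310720288010

[22; 2,1,3,2,1,…,1,2,44] for √500; ℓ=14 ⇒ convergent index 13
i=0: a=22 ⇒ p=22, q=1
i=1: a=2 ⇒ p=45, q=2
…
i=3: a=3 ⇒ p=246, q=11
i=4: a=2 ⇒ p=559, q=25
i=5: a=1 ⇒ p=805, q=36
i=6: a=1 ⇒ p=1364, q=61
…
i=12: a=1 ⇒ p=335522, q=15005
i=13: a=2 ⇒ p=930249, q=41602
fundamental: x₁=930249, y₁=41602  (since 865363202001 − 500·1730726404 = 1)
k=2:  x_2 = 930249·930249+500·41602·41602 = 1730726404001,  y_2 = 930249·41602+41602·930249 = 77400437796
k=3:  x_3 = 930249·1730726404001+500·41602·77400437796 = 3220013013190122249,  y_3 = 930249·77400437796+41602·1730726404001 = 144003359718540806
k=4:  x_4 = 930249·3220013013190122249+500·41602·144003359718540806 = 5990827771012465337616001,  y_4 = 930249·144003359718540806+41602·3220013013190122249 = 267917962749548332043592
k=5:  x_5 = 930249·5990827771012465337616001+500·41602·267917962749548332043592 = 11145923086309929722690704506249,  y_5 = 930249·267917962749548332043592+41602·5990827771012465337616001 = 498460833859465169310720288010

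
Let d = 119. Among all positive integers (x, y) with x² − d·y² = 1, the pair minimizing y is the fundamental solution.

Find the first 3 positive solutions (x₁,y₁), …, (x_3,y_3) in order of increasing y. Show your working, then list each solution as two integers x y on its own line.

120 11
28799 2640
6911640 633589

√119 = [10; 1,9,1,20, …], period ℓ=4 (even) → k=3
k=0  a_k=10  p_k/q_k = 10/1
k=1  a_k=1  p_k/q_k = 11/1
k=2  a_k=9  p_k/q_k = 109/10
k=3  a_k=1  p_k/q_k = 120/11
→ (120, 11).  Check: 120²=14400, 119·11²=14399, difference 1.
k=2:  x_2 = 120·120+119·11·11 = 28799,  y_2 = 120·11+11·120 = 2640
k=3:  x_3 = 120·28799+119·11·2640 = 6911640,  y_3 = 120·2640+11·28799 = 633589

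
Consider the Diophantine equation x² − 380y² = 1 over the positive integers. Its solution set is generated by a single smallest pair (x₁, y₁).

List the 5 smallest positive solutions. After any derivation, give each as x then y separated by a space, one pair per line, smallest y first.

√380 → a₀=19, period (2,38); ℓ=2 even so k=1
a_0=19:  p_0=19·1+0=19,  q_0=19·0+1=1
a_1=2:  p_1=2·19+1=39,  q_1=2·1+0=2
fundamental: x₁=39, y₁=2  (since 1521 − 380·4 = 1)
n=2: (39,2)∘(39,2) = (39·39+380·2·2, 39·2+2·39) = (3041,156)
n=3: (3041,156)∘(39,2) = (39·3041+380·2·156, 39·156+2·3041) = (237159,12166)
n=4: (237159,12166)∘(39,2) = (39·237159+380·2·12166, 39·12166+2·237159) = (18495361,948792)
n=5: (18495361,948792)∘(39,2) = (39·18495361+380·2·948792, 39·948792+2·18495361) = (1442400999,73993610)

39 2
3041 156
237159 12166
18495361 948792
1442400999 73993610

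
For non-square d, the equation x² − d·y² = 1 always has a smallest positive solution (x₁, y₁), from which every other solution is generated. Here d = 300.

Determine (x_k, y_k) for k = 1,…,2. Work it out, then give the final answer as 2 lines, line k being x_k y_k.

√300 → a₀=17, period (3,8,3,34); ℓ=4 even so k=3
i=0: a=17 ⇒ p=17, q=1
i=1: a=3 ⇒ p=52, q=3
i=2: a=8 ⇒ p=433, q=25
i=3: a=3 ⇒ p=1351, q=78
→ (1351, 78).  Check: 1351²=1825201, 300·78²=1825200, difference 1.
(1351+78√300)^2 = 3650401 + 210756√300

1351 78
3650401 210756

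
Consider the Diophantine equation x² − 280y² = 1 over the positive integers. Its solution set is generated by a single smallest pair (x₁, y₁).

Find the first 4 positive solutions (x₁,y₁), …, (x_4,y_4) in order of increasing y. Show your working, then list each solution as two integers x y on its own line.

√280 = [16; 1,2,1,2,1,32, …], period ℓ=6 (even) → k=5
step 0: (16, 1)  from 16·(1,0) + (0,1)
step 1: (17, 1)  from 1·(16,1) + (1,0)
…
step 4: (184, 11)  from 2·(67,4) + (50,3)
step 5: (251, 15)  from 1·(184,11) + (67,4)
(x₁, y₁) = (251, 15);  251² − 280·15² = 1 ✓
(x_2, y_2) = (251·251 + 280·15·15, 251·15 + 15·251) = (126001, 7530)
(x_3, y_3) = (251·126001 + 280·15·7530, 251·7530 + 15·126001) = (63252251, 3780045)
(x_4, y_4) = (251·63252251 + 280·15·3780045, 251·3780045 + 15·63252251) = (31752504001, 1897575060)

251 15
126001 7530
63252251 3780045
31752504001 1897575060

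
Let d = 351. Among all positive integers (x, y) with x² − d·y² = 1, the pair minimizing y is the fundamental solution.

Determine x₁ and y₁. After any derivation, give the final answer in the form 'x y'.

62425 3332

[18; 1,2,1,3,2,2,2,3,1,2,1,36] for √351; ℓ=12 ⇒ convergent index 11
a_0=18:  p_0=18·1+0=18,  q_0=18·0+1=1
…
a_4=3:  p_4=3·75+56=281,  q_4=3·4+3=15
a_5=2:  p_5=2·281+75=637,  q_5=2·15+4=34
…
a_10=2:  p_10=2·16543+12796=45882,  q_10=2·883+683=2449
a_11=1:  p_11=1·45882+16543=62425,  q_11=1·2449+883=3332
→ (62425, 3332).  Check: 62425²=3896880625, 351·3332²=3896880624, difference 1.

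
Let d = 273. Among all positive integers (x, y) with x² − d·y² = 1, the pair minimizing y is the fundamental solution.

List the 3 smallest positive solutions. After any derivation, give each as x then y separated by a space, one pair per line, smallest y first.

d=273: √d = [16; 1,1,10,1,1,32] (ℓ=6, even), read p_5/q_5
step 0: (16, 1)  from 16·(1,0) + (0,1)
…
step 2: (33, 2)  from 1·(17,1) + (16,1)
…
step 4: (380, 23)  from 1·(347,21) + (33,2)
step 5: (727, 44)  from 1·(380,23) + (347,21)
→ (727, 44).  Check: 727²=528529, 273·44²=528528, difference 1.
(727+44√273)^2 = 1057057 + 63976√273
(727+44√273)^3 = 1536960151 + 93021060√273

727 44
1057057 63976
1536960151 93021060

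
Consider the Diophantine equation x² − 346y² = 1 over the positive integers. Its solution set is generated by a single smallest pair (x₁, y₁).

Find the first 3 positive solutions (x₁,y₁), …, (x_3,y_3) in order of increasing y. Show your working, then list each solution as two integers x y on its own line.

[18; 1,1,1,1,36] for √346; ℓ=5 ⇒ convergent index 9
i=0: a=18 ⇒ p=18, q=1
…
i=3: a=1 ⇒ p=56, q=3
i=4: a=1 ⇒ p=93, q=5
i=5: a=36 ⇒ p=3404, q=183
…
i=8: a=1 ⇒ p=10398, q=559
i=9: a=1 ⇒ p=17299, q=930
→ (17299, 930).  Check: 17299²=299255401, 346·930²=299255400, difference 1.
n=2: (17299,930)∘(17299,930) = (17299·17299+346·930·930, 17299·930+930·17299) = (598510801,32176140)
n=3: (598510801,32176140)∘(17299,930) = (17299·598510801+346·930·32176140, 17299·32176140+930·598510801) = (20707276675699,1113230090790)

17299 930
598510801 32176140
20707276675699 1113230090790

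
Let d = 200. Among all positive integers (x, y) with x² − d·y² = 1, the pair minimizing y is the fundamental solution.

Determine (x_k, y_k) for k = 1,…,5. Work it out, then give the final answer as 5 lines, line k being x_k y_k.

d=200: √d = [14; 7,28] (ℓ=2, even), read p_1/q_1
step 0: (14, 1)  from 14·(1,0) + (0,1)
step 1: (99, 7)  from 7·(14,1) + (1,0)
fundamental: x₁=99, y₁=7  (since 9801 − 200·49 = 1)
n=2: (99,7)∘(99,7) = (99·99+200·7·7, 99·7+7·99) = (19601,1386)
n=3: (19601,1386)∘(99,7) = (99·19601+200·7·1386, 99·1386+7·19601) = (3880899,274421)
n=4: (3880899,274421)∘(99,7) = (99·3880899+200·7·274421, 99·274421+7·3880899) = (768398401,54333972)
n=5: (768398401,54333972)∘(99,7) = (99·768398401+200·7·54333972, 99·54333972+7·768398401) = (152139002499,10757852035)

99 7
19601 1386
3880899 274421
768398401 54333972
152139002499 10757852035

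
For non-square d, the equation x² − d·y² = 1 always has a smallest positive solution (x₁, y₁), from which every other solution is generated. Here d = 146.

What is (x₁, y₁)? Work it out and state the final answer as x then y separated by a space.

√146 = [12; 12,24, …], period ℓ=2 (even) → k=1
step 0: (12, 1)  from 12·(1,0) + (0,1)
step 1: (145, 12)  from 12·(12,1) + (1,0)
→ (145, 12).  Check: 145²=21025, 146·12²=21024, difference 1.

145 12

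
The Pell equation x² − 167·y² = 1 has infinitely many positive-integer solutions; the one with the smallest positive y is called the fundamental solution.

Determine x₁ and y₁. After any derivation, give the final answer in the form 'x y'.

d=167: √d = [12; 1,11,1,24] (ℓ=4, even), read p_3/q_3
i=0: a=12 ⇒ p=12, q=1
…
i=2: a=11 ⇒ p=155, q=12
i=3: a=1 ⇒ p=168, q=13
→ (168, 13).  Check: 168²=28224, 167·13²=28223, difference 1.

168 13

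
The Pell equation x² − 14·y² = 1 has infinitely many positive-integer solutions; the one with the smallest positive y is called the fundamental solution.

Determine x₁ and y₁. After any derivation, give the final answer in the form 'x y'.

√14 = [3; 1,2,1,6, …], period ℓ=4 (even) → k=3
a_0=3:  p_0=3·1+0=3,  q_0=3·0+1=1
…
a_2=2:  p_2=2·4+3=11,  q_2=2·1+1=3
a_3=1:  p_3=1·11+4=15,  q_3=1·3+1=4
→ (15, 4).  Check: 15²=225, 14·4²=224, difference 1.

15 4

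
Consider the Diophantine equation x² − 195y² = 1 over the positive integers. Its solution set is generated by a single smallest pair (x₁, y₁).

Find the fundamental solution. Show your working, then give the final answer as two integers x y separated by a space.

√195 = [13; 1,26, …], period ℓ=2 (even) → k=1
i=0: a=13 ⇒ p=13, q=1
i=1: a=1 ⇒ p=14, q=1
(x₁, y₁) = (14, 1);  14² − 195·1² = 1 ✓

14 1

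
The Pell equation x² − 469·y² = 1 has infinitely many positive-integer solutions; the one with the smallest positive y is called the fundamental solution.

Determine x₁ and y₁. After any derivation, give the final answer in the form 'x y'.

d=469: √d = [21; 1,1,1,10,6,10,1,1,1,42] (ℓ=10, even), read p_9/q_9
a_0=21:  p_0=21·1+0=21,  q_0=21·0+1=1
a_1=1:  p_1=1·21+1=22,  q_1=1·1+0=1
…
a_8=1:  p_8=1·47146+42923=90069,  q_8=1·2177+1982=4159
a_9=1:  p_9=1·90069+47146=137215,  q_9=1·4159+2177=6336
→ (137215, 6336).  Check: 137215²=18827956225, 469·6336²=18827956224, difference 1.

137215 6336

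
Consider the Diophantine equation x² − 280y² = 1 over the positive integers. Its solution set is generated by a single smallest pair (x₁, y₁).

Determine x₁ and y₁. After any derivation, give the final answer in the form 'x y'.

d=280: √d = [16; 1,2,1,2,1,32] (ℓ=6, even), read p_5/q_5
step 0: (16, 1)  from 16·(1,0) + (0,1)
…
step 2: (50, 3)  from 2·(17,1) + (16,1)
…
step 4: (184, 11)  from 2·(67,4) + (50,3)
step 5: (251, 15)  from 1·(184,11) + (67,4)
→ (251, 15).  Check: 251²=63001, 280·15²=63000, difference 1.

251 15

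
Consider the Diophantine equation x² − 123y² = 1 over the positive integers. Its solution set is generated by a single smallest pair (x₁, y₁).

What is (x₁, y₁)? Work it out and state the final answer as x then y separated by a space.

√123 → a₀=11, period (11,22); ℓ=2 even so k=1
step 0: (11, 1)  from 11·(1,0) + (0,1)
step 1: (122, 11)  from 11·(11,1) + (1,0)
(x₁, y₁) = (122, 11);  122² − 123·11² = 1 ✓

122 11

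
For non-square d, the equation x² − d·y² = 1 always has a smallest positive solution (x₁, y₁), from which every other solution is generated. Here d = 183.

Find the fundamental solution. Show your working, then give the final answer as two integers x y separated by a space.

√183 → a₀=13, period (1,1,8,1,1,26); ℓ=6 even so k=5
i=0: a=13 ⇒ p=13, q=1
i=1: a=1 ⇒ p=14, q=1
…
i=3: a=8 ⇒ p=230, q=17
i=4: a=1 ⇒ p=257, q=19
i=5: a=1 ⇒ p=487, q=36
(x₁, y₁) = (487, 36);  487² − 183·36² = 1 ✓

487 36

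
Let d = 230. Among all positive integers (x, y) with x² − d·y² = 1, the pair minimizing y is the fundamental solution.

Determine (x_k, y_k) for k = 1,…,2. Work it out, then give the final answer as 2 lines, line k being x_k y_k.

91 6
16561 1092

√230 = [15; 6,30, …], period ℓ=2 (even) → k=1
i=0: a=15 ⇒ p=15, q=1
i=1: a=6 ⇒ p=91, q=6
(x₁, y₁) = (91, 6);  91² − 230·6² = 1 ✓
n=2: (91,6)∘(91,6) = (91·91+230·6·6, 91·6+6·91) = (16561,1092)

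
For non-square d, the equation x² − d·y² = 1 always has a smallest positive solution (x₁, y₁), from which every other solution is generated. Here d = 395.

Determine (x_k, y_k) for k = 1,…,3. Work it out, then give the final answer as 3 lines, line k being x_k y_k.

√395 → a₀=19, period (1,6,1,38); ℓ=4 even so k=3
k=0  a_k=19  p_k/q_k = 19/1
k=1  a_k=1  p_k/q_k = 20/1
k=2  a_k=6  p_k/q_k = 139/7
k=3  a_k=1  p_k/q_k = 159/8
(x₁, y₁) = (159, 8);  159² − 395·8² = 1 ✓
(x_2, y_2) = (159·159 + 395·8·8, 159·8 + 8·159) = (50561, 2544)
(x_3, y_3) = (159·50561 + 395·8·2544, 159·2544 + 8·50561) = (16078239, 808984)

159 8
50561 2544
16078239 808984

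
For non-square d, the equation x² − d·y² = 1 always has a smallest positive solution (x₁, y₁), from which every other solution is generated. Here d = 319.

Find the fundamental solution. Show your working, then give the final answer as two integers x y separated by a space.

12901780 722361

[17; 1,6,5,1,4,…,6,1,34] for √319; ℓ=14 ⇒ convergent index 13
step 0: (17, 1)  from 17·(1,0) + (0,1)
…
step 4: (768, 43)  from 1·(643,36) + (125,7)
…
step 6: (11913, 667)  from 3·(3715,208) + (768,43)
…
step 9: (250816, 14043)  from 4·(58797,3292) + (15628,875)
step 10: (309613, 17335)  from 1·(250816,14043) + (58797,3292)
step 11: (1798881, 100718)  from 5·(309613,17335) + (250816,14043)
step 12: (11102899, 621643)  from 6·(1798881,100718) + (309613,17335)
step 13: (12901780, 722361)  from 1·(11102899,621643) + (1798881,100718)
fundamental: x₁=12901780, y₁=722361  (since 166455927168400 − 319·521805414321 = 1)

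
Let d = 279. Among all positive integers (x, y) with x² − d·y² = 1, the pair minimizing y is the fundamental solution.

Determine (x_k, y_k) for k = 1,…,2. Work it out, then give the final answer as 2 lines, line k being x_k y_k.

d=279: √d = [16; 1,2,2,1,2,2,1,32] (ℓ=8, even), read p_7/q_7
k=0  a_k=16  p_k/q_k = 16/1
k=1  a_k=1  p_k/q_k = 17/1
k=2  a_k=2  p_k/q_k = 50/3
…
k=4  a_k=1  p_k/q_k = 167/10
k=5  a_k=2  p_k/q_k = 451/27
k=6  a_k=2  p_k/q_k = 1069/64
k=7  a_k=1  p_k/q_k = 1520/91
fundamental: x₁=1520, y₁=91  (since 2310400 − 279·8281 = 1)
(x_2, y_2) = (1520·1520 + 279·91·91, 1520·91 + 91·1520) = (4620799, 276640)

1520 91
4620799 276640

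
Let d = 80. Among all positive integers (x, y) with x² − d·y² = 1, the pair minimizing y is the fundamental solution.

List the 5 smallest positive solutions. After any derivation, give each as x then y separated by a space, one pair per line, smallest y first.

9 1
161 18
2889 323
51841 5796
930249 104005

√80 = [8; 1,16, …], period ℓ=2 (even) → k=1
i=0: a=8 ⇒ p=8, q=1
i=1: a=1 ⇒ p=9, q=1
(x₁, y₁) = (9, 1);  9² − 80·1² = 1 ✓
k=2:  x_2 = 9·9+80·1·1 = 161,  y_2 = 9·1+1·9 = 18
k=3:  x_3 = 9·161+80·1·18 = 2889,  y_3 = 9·18+1·161 = 323
k=4:  x_4 = 9·2889+80·1·323 = 51841,  y_4 = 9·323+1·2889 = 5796
k=5:  x_5 = 9·51841+80·1·5796 = 930249,  y_5 = 9·5796+1·51841 = 104005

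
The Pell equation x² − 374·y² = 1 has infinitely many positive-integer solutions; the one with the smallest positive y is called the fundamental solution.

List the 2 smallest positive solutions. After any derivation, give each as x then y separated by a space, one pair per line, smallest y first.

3365 174
22646449 1171020

d=374: √d = [19; 2,1,18,1,2,38] (ℓ=6, even), read p_5/q_5
k=0  a_k=19  p_k/q_k = 19/1
…
k=2  a_k=1  p_k/q_k = 58/3
k=3  a_k=18  p_k/q_k = 1083/56
k=4  a_k=1  p_k/q_k = 1141/59
k=5  a_k=2  p_k/q_k = 3365/174
fundamental: x₁=3365, y₁=174  (since 11323225 − 374·30276 = 1)
n=2: (3365,174)∘(3365,174) = (3365·3365+374·174·174, 3365·174+174·3365) = (22646449,1171020)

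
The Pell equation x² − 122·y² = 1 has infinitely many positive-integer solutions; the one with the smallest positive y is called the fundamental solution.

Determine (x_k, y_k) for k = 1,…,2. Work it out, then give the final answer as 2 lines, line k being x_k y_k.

√122 → a₀=11, period (22); ℓ=1 odd so k=1
a_0=11:  p_0=11·1+0=11,  q_0=11·0+1=1
a_1=22:  p_1=22·11+1=243,  q_1=22·1+0=22
(x₁, y₁) = (243, 22);  243² − 122·22² = 1 ✓
n=2: (243,22)∘(243,22) = (243·243+122·22·22, 243·22+22·243) = (118097,10692)

243 22
118097 10692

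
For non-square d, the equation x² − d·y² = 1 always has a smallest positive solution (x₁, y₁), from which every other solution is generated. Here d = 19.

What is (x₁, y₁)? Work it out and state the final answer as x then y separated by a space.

170 39

√19 = [4; 2,1,3,1,2,8, …], period ℓ=6 (even) → k=5
step 0: (4, 1)  from 4·(1,0) + (0,1)
step 1: (9, 2)  from 2·(4,1) + (1,0)
step 2: (13, 3)  from 1·(9,2) + (4,1)
step 3: (48, 11)  from 3·(13,3) + (9,2)
step 4: (61, 14)  from 1·(48,11) + (13,3)
step 5: (170, 39)  from 2·(61,14) + (48,11)
→ (170, 39).  Check: 170²=28900, 19·39²=28899, difference 1.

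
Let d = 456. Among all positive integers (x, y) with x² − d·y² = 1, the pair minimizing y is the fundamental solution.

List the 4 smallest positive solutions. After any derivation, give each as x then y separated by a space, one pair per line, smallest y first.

[21; 2,1,4,1,2,42] for √456; ℓ=6 ⇒ convergent index 5
a_0=21:  p_0=21·1+0=21,  q_0=21·0+1=1
a_1=2:  p_1=2·21+1=43,  q_1=2·1+0=2
…
a_4=1:  p_4=1·299+64=363,  q_4=1·14+3=17
a_5=2:  p_5=2·363+299=1025,  q_5=2·17+14=48
fundamental: x₁=1025, y₁=48  (since 1050625 − 456·2304 = 1)
(x_2, y_2) = (1025·1025 + 456·48·48, 1025·48 + 48·1025) = (2101249, 98400)
(x_3, y_3) = (1025·2101249 + 456·48·98400, 1025·98400 + 48·2101249) = (4307559425, 201719952)
(x_4, y_4) = (1025·4307559425 + 456·48·201719952, 1025·201719952 + 48·4307559425) = (8830494720001, 413525803200)

1025 48
2101249 98400
4307559425 201719952
8830494720001 413525803200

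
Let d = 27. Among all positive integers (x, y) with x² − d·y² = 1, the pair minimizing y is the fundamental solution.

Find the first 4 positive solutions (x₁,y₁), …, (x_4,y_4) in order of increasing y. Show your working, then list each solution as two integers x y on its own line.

26 5
1351 260
70226 13515
3650401 702520

√27 = [5; 5,10, …], period ℓ=2 (even) → k=1
i=0: a=5 ⇒ p=5, q=1
i=1: a=5 ⇒ p=26, q=5
(x₁, y₁) = (26, 5);  26² − 27·5² = 1 ✓
n=2: (26,5)∘(26,5) = (26·26+27·5·5, 26·5+5·26) = (1351,260)
n=3: (1351,260)∘(26,5) = (26·1351+27·5·260, 26·260+5·1351) = (70226,13515)
n=4: (70226,13515)∘(26,5) = (26·70226+27·5·13515, 26·13515+5·70226) = (3650401,702520)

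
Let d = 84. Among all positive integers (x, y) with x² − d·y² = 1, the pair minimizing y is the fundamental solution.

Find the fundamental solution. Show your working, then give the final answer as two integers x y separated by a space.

d=84: √d = [9; 6,18] (ℓ=2, even), read p_1/q_1
step 0: (9, 1)  from 9·(1,0) + (0,1)
step 1: (55, 6)  from 6·(9,1) + (1,0)
→ (55, 6).  Check: 55²=3025, 84·6²=3024, difference 1.

55 6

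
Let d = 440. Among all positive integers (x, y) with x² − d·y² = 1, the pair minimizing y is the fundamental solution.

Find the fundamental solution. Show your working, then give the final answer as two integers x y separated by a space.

21 1

[20; 1,40] for √440; ℓ=2 ⇒ convergent index 1
k=0  a_k=20  p_k/q_k = 20/1
k=1  a_k=1  p_k/q_k = 21/1
→ (21, 1).  Check: 21²=441, 440·1²=440, difference 1.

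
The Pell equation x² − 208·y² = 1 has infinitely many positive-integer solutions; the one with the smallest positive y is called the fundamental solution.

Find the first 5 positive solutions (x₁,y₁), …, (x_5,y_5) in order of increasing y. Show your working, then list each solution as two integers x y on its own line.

[14; 2,2,1,2,2,28] for √208; ℓ=6 ⇒ convergent index 5
k=0  a_k=14  p_k/q_k = 14/1
k=1  a_k=2  p_k/q_k = 29/2
…
k=4  a_k=2  p_k/q_k = 274/19
k=5  a_k=2  p_k/q_k = 649/45
(x₁, y₁) = (649, 45);  649² − 208·45² = 1 ✓
n=2: (649,45)∘(649,45) = (649·649+208·45·45, 649·45+45·649) = (842401,58410)
n=3: (842401,58410)∘(649,45) = (649·842401+208·45·58410, 649·58410+45·842401) = (1093435849,75816135)
n=4: (1093435849,75816135)∘(649,45) = (649·1093435849+208·45·75816135, 649·75816135+45·1093435849) = (1419278889601,98409284820)
n=5: (1419278889601,98409284820)∘(649,45) = (649·1419278889601+208·45·98409284820, 649·98409284820+45·1419278889601) = (1842222905266249,127735175880225)

649 45
842401 58410
1093435849 75816135
1419278889601 98409284820
1842222905266249 127735175880225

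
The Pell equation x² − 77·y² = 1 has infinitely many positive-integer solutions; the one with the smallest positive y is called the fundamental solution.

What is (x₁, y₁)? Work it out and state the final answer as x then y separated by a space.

351 40

[8; 1,3,2,3,1,16] for √77; ℓ=6 ⇒ convergent index 5
i=0: a=8 ⇒ p=8, q=1
…
i=4: a=3 ⇒ p=272, q=31
i=5: a=1 ⇒ p=351, q=40
→ (351, 40).  Check: 351²=123201, 77·40²=123200, difference 1.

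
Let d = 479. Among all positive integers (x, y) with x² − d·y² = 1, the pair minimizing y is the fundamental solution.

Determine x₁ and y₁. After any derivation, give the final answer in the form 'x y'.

[21; 1,7,1,3,2,21,2,3,1,7,1,42] for √479; ℓ=12 ⇒ convergent index 11
k=0  a_k=21  p_k/q_k = 21/1
…
k=4  a_k=3  p_k/q_k = 766/35
…
k=10  a_k=7  p_k/q_k = 2648849/121029
k=11  a_k=1  p_k/q_k = 2989440/136591
fundamental: x₁=2989440, y₁=136591  (since 8936751513600 − 479·18657101281 = 1)

2989440 136591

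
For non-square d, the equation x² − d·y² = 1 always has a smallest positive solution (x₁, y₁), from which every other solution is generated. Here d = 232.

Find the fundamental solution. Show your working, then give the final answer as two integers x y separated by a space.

d=232: √d = [15; 4,3,7,3,4,30] (ℓ=6, even), read p_5/q_5
k=0  a_k=15  p_k/q_k = 15/1
k=1  a_k=4  p_k/q_k = 61/4
k=2  a_k=3  p_k/q_k = 198/13
…
k=4  a_k=3  p_k/q_k = 4539/298
k=5  a_k=4  p_k/q_k = 19603/1287
→ (19603, 1287).  Check: 19603²=384277609, 232·1287²=384277608, difference 1.

19603 1287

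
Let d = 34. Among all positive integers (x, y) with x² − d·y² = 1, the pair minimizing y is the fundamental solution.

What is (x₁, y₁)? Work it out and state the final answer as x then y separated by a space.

√34 → a₀=5, period (1,4,1,10); ℓ=4 even so k=3
step 0: (5, 1)  from 5·(1,0) + (0,1)
step 1: (6, 1)  from 1·(5,1) + (1,0)
step 2: (29, 5)  from 4·(6,1) + (5,1)
step 3: (35, 6)  from 1·(29,5) + (6,1)
(x₁, y₁) = (35, 6);  35² − 34·6² = 1 ✓

35 6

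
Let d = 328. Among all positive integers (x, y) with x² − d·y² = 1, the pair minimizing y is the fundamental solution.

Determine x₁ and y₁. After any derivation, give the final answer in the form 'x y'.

√328 → a₀=18, period (9,36); ℓ=2 even so k=1
k=0  a_k=18  p_k/q_k = 18/1
k=1  a_k=9  p_k/q_k = 163/9
fundamental: x₁=163, y₁=9  (since 26569 − 328·81 = 1)

163 9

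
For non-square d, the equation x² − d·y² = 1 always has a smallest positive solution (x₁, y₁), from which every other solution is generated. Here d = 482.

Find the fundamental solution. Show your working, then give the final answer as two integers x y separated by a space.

483 22

[21; 1,20,1,42] for √482; ℓ=4 ⇒ convergent index 3
k=0  a_k=21  p_k/q_k = 21/1
…
k=2  a_k=20  p_k/q_k = 461/21
k=3  a_k=1  p_k/q_k = 483/22
→ (483, 22).  Check: 483²=233289, 482·22²=233288, difference 1.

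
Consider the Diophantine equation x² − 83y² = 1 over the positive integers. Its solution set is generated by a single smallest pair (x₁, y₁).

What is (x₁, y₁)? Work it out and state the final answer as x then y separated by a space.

[9; 9,18] for √83; ℓ=2 ⇒ convergent index 1
i=0: a=9 ⇒ p=9, q=1
i=1: a=9 ⇒ p=82, q=9
(x₁, y₁) = (82, 9);  82² − 83·9² = 1 ✓

82 9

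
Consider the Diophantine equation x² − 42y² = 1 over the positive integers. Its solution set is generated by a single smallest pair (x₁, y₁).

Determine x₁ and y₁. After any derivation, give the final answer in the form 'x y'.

√42 = [6; 2,12, …], period ℓ=2 (even) → k=1
i=0: a=6 ⇒ p=6, q=1
i=1: a=2 ⇒ p=13, q=2
→ (13, 2).  Check: 13²=169, 42·2²=168, difference 1.

13 2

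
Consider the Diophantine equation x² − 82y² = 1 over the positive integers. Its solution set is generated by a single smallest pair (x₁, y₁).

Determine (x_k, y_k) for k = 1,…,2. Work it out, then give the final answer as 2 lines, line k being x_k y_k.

163 18
53137 5868

[9; 18] for √82; ℓ=1 ⇒ convergent index 1
k=0  a_k=9  p_k/q_k = 9/1
k=1  a_k=18  p_k/q_k = 163/18
(x₁, y₁) = (163, 18);  163² − 82·18² = 1 ✓
(x_2, y_2) = (163·163 + 82·18·18, 163·18 + 18·163) = (53137, 5868)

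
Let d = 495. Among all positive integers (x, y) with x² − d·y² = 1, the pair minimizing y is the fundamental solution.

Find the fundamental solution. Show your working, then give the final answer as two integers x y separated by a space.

[22; 4,44] for √495; ℓ=2 ⇒ convergent index 1
step 0: (22, 1)  from 22·(1,0) + (0,1)
step 1: (89, 4)  from 4·(22,1) + (1,0)
(x₁, y₁) = (89, 4);  89² − 495·4² = 1 ✓

89 4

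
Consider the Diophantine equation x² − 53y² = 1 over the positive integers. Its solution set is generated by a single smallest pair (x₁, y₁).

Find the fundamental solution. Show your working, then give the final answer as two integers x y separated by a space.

66249 9100

√53 = [7; 3,1,1,3,14, …], period ℓ=5 (odd) → k=9
k=0  a_k=7  p_k/q_k = 7/1
k=1  a_k=3  p_k/q_k = 22/3
k=2  a_k=1  p_k/q_k = 29/4
k=3  a_k=1  p_k/q_k = 51/7
k=4  a_k=3  p_k/q_k = 182/25
k=5  a_k=14  p_k/q_k = 2599/357
…
k=7  a_k=1  p_k/q_k = 10578/1453
k=8  a_k=1  p_k/q_k = 18557/2549
k=9  a_k=3  p_k/q_k = 66249/9100
fundamental: x₁=66249, y₁=9100  (since 4388930001 − 53·82810000 = 1)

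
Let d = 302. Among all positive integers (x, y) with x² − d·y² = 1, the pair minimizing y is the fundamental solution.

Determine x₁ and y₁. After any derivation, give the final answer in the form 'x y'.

√302 → a₀=17, period (2,1,1,1,4,…,1,2,34); ℓ=16 even so k=15
a_0=17:  p_0=17·1+0=17,  q_0=17·0+1=1
…
a_2=1:  p_2=1·35+17=52,  q_2=1·2+1=3
…
a_4=1:  p_4=1·87+52=139,  q_4=1·5+3=8
…
a_8=16:  p_8=16·2068+1425=34513,  q_8=16·119+82=1986
…
a_10=2:  p_10=2·36581+34513=107675,  q_10=2·2105+1986=6196
…
a_12=1:  p_12=1·467281+107675=574956,  q_12=1·26889+6196=33085
…
a_14=1:  p_14=1·1042237+574956=1617193,  q_14=1·59974+33085=93059
a_15=2:  p_15=2·1617193+1042237=4276623,  q_15=2·93059+59974=246092
fundamental: x₁=4276623, y₁=246092  (since 18289504284129 − 302·60561272464 = 1)

4276623 246092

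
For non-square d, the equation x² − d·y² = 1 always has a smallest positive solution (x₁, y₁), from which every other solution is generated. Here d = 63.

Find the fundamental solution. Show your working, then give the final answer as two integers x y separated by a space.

8 1

√63 → a₀=7, period (1,14); ℓ=2 even so k=1
i=0: a=7 ⇒ p=7, q=1
i=1: a=1 ⇒ p=8, q=1
fundamental: x₁=8, y₁=1  (since 64 − 63·1 = 1)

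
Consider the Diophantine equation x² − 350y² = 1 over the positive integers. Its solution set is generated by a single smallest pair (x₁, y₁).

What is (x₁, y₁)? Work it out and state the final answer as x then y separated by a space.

d=350: √d = [18; 1,2,2,2,1,36] (ℓ=6, even), read p_5/q_5
step 0: (18, 1)  from 18·(1,0) + (0,1)
step 1: (19, 1)  from 1·(18,1) + (1,0)
step 2: (56, 3)  from 2·(19,1) + (18,1)
step 3: (131, 7)  from 2·(56,3) + (19,1)
step 4: (318, 17)  from 2·(131,7) + (56,3)
step 5: (449, 24)  from 1·(318,17) + (131,7)
→ (449, 24).  Check: 449²=201601, 350·24²=201600, difference 1.

449 24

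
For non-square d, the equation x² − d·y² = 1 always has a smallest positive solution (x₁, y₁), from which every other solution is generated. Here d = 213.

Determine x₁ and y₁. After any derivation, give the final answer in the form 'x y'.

194399 13320

√213 = [14; 1,1,2,6,1,8,1,6,2,1,1,28, …], period ℓ=12 (even) → k=11
i=0: a=14 ⇒ p=14, q=1
i=1: a=1 ⇒ p=15, q=1
i=2: a=1 ⇒ p=29, q=2
i=3: a=2 ⇒ p=73, q=5
i=4: a=6 ⇒ p=467, q=32
i=5: a=1 ⇒ p=540, q=37
…
i=7: a=1 ⇒ p=5327, q=365
i=8: a=6 ⇒ p=36749, q=2518
i=9: a=2 ⇒ p=78825, q=5401
i=10: a=1 ⇒ p=115574, q=7919
i=11: a=1 ⇒ p=194399, q=13320
fundamental: x₁=194399, y₁=13320  (since 37790971201 − 213·177422400 = 1)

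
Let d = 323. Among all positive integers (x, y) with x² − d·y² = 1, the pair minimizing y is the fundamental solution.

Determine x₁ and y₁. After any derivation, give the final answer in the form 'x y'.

18 1

d=323: √d = [17; 1,34] (ℓ=2, even), read p_1/q_1
k=0  a_k=17  p_k/q_k = 17/1
k=1  a_k=1  p_k/q_k = 18/1
→ (18, 1).  Check: 18²=324, 323·1²=323, difference 1.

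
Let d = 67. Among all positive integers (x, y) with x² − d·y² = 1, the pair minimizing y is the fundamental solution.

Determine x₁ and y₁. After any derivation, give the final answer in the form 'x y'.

48842 5967

√67 → a₀=8, period (5,2,1,1,7,1,1,2,5,16); ℓ=10 even so k=9
i=0: a=8 ⇒ p=8, q=1
i=1: a=5 ⇒ p=41, q=5
i=2: a=2 ⇒ p=90, q=11
i=3: a=1 ⇒ p=131, q=16
i=4: a=1 ⇒ p=221, q=27
i=5: a=7 ⇒ p=1678, q=205
i=6: a=1 ⇒ p=1899, q=232
i=7: a=1 ⇒ p=3577, q=437
i=8: a=2 ⇒ p=9053, q=1106
i=9: a=5 ⇒ p=48842, q=5967
(x₁, y₁) = (48842, 5967);  48842² − 67·5967² = 1 ✓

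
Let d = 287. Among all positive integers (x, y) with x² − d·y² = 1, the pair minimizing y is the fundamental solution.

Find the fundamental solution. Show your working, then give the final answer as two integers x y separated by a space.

288 17

[16; 1,15,1,32] for √287; ℓ=4 ⇒ convergent index 3
k=0  a_k=16  p_k/q_k = 16/1
…
k=2  a_k=15  p_k/q_k = 271/16
k=3  a_k=1  p_k/q_k = 288/17
fundamental: x₁=288, y₁=17  (since 82944 − 287·289 = 1)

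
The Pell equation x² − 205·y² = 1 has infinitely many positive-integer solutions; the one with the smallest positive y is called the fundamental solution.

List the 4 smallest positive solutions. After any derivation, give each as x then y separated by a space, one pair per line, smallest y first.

39689 2772
3150433441 220035816
250075105640009 17466002999676
19850461732342200961 1386416385888245712

√205 = [14; 3,6,1,4,1,6,3,28, …], period ℓ=8 (even) → k=7
a_0=14:  p_0=14·1+0=14,  q_0=14·0+1=1
…
a_2=6:  p_2=6·43+14=272,  q_2=6·3+1=19
…
a_4=4:  p_4=4·315+272=1532,  q_4=4·22+19=107
a_5=1:  p_5=1·1532+315=1847,  q_5=1·107+22=129
a_6=6:  p_6=6·1847+1532=12614,  q_6=6·129+107=881
a_7=3:  p_7=3·12614+1847=39689,  q_7=3·881+129=2772
fundamental: x₁=39689, y₁=2772  (since 1575216721 − 205·7683984 = 1)
k=2:  x_2 = 39689·39689+205·2772·2772 = 3150433441,  y_2 = 39689·2772+2772·39689 = 220035816
k=3:  x_3 = 39689·3150433441+205·2772·220035816 = 250075105640009,  y_3 = 39689·220035816+2772·3150433441 = 17466002999676
k=4:  x_4 = 39689·250075105640009+205·2772·17466002999676 = 19850461732342200961,  y_4 = 39689·17466002999676+2772·250075105640009 = 1386416385888245712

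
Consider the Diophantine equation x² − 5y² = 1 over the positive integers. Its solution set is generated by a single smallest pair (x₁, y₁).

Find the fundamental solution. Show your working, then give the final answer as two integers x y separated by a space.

[2; 4] for √5; ℓ=1 ⇒ convergent index 1
k=0  a_k=2  p_k/q_k = 2/1
k=1  a_k=4  p_k/q_k = 9/4
(x₁, y₁) = (9, 4);  9² − 5·4² = 1 ✓

9 4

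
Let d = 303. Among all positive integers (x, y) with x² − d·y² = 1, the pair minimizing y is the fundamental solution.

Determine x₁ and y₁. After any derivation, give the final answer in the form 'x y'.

2524 145

d=303: √d = [17; 2,2,5,2,2,34] (ℓ=6, even), read p_5/q_5
step 0: (17, 1)  from 17·(1,0) + (0,1)
step 1: (35, 2)  from 2·(17,1) + (1,0)
step 2: (87, 5)  from 2·(35,2) + (17,1)
…
step 4: (1027, 59)  from 2·(470,27) + (87,5)
step 5: (2524, 145)  from 2·(1027,59) + (470,27)
fundamental: x₁=2524, y₁=145  (since 6370576 − 303·21025 = 1)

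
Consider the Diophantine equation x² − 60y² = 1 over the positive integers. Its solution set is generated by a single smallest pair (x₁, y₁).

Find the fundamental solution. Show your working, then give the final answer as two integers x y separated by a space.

31 4

√60 → a₀=7, period (1,2,1,14); ℓ=4 even so k=3
i=0: a=7 ⇒ p=7, q=1
…
i=2: a=2 ⇒ p=23, q=3
i=3: a=1 ⇒ p=31, q=4
(x₁, y₁) = (31, 4);  31² − 60·4² = 1 ✓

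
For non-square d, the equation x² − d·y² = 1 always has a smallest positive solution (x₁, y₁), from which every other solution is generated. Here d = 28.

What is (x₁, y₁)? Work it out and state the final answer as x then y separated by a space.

√28 → a₀=5, period (3,2,3,10); ℓ=4 even so k=3
a_0=5:  p_0=5·1+0=5,  q_0=5·0+1=1
a_1=3:  p_1=3·5+1=16,  q_1=3·1+0=3
a_2=2:  p_2=2·16+5=37,  q_2=2·3+1=7
a_3=3:  p_3=3·37+16=127,  q_3=3·7+3=24
fundamental: x₁=127, y₁=24  (since 16129 − 28·576 = 1)

127 24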